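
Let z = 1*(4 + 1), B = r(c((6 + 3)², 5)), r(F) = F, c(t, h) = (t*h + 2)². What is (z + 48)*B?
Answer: 8779397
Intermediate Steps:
c(t, h) = (2 + h*t)² (c(t, h) = (h*t + 2)² = (2 + h*t)²)
B = 165649 (B = (2 + 5*(6 + 3)²)² = (2 + 5*9²)² = (2 + 5*81)² = (2 + 405)² = 407² = 165649)
z = 5 (z = 1*5 = 5)
(z + 48)*B = (5 + 48)*165649 = 53*165649 = 8779397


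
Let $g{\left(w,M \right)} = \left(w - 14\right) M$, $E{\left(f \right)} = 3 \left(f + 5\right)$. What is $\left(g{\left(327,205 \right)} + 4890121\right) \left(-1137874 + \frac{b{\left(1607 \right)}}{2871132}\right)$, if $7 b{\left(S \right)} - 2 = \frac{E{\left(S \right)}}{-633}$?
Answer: $- \frac{853789621838051841487}{151452213} \approx -5.6374 \cdot 10^{12}$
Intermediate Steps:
$E{\left(f \right)} = 15 + 3 f$ ($E{\left(f \right)} = 3 \left(5 + f\right) = 15 + 3 f$)
$g{\left(w,M \right)} = M \left(-14 + w\right)$ ($g{\left(w,M \right)} = \left(-14 + w\right) M = M \left(-14 + w\right)$)
$b{\left(S \right)} = \frac{417}{1477} - \frac{S}{1477}$ ($b{\left(S \right)} = \frac{2}{7} + \frac{\left(15 + 3 S\right) \frac{1}{-633}}{7} = \frac{2}{7} + \frac{\left(15 + 3 S\right) \left(- \frac{1}{633}\right)}{7} = \frac{2}{7} + \frac{- \frac{5}{211} - \frac{S}{211}}{7} = \frac{2}{7} - \left(\frac{5}{1477} + \frac{S}{1477}\right) = \frac{417}{1477} - \frac{S}{1477}$)
$\left(g{\left(327,205 \right)} + 4890121\right) \left(-1137874 + \frac{b{\left(1607 \right)}}{2871132}\right) = \left(205 \left(-14 + 327\right) + 4890121\right) \left(-1137874 + \frac{\frac{417}{1477} - \frac{1607}{1477}}{2871132}\right) = \left(205 \cdot 313 + 4890121\right) \left(-1137874 + \left(\frac{417}{1477} - \frac{1607}{1477}\right) \frac{1}{2871132}\right) = \left(64165 + 4890121\right) \left(-1137874 - \frac{85}{302904426}\right) = 4954286 \left(-1137874 - \frac{85}{302904426}\right) = 4954286 \left(- \frac{344667070830409}{302904426}\right) = - \frac{853789621838051841487}{151452213}$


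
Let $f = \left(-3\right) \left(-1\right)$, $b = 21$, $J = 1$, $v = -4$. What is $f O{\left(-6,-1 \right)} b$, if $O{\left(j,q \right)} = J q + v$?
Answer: $-315$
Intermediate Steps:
$f = 3$
$O{\left(j,q \right)} = -4 + q$ ($O{\left(j,q \right)} = 1 q - 4 = q - 4 = -4 + q$)
$f O{\left(-6,-1 \right)} b = 3 \left(-4 - 1\right) 21 = 3 \left(-5\right) 21 = \left(-15\right) 21 = -315$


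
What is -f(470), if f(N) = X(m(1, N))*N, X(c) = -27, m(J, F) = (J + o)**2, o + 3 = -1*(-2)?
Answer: 12690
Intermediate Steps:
o = -1 (o = -3 - 1*(-2) = -3 + 2 = -1)
m(J, F) = (-1 + J)**2 (m(J, F) = (J - 1)**2 = (-1 + J)**2)
f(N) = -27*N
-f(470) = -(-27)*470 = -1*(-12690) = 12690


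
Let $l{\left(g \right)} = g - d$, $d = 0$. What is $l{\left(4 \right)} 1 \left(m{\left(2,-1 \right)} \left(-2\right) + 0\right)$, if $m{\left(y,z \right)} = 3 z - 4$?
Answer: $56$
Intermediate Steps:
$m{\left(y,z \right)} = -4 + 3 z$
$l{\left(g \right)} = g$ ($l{\left(g \right)} = g - 0 = g + 0 = g$)
$l{\left(4 \right)} 1 \left(m{\left(2,-1 \right)} \left(-2\right) + 0\right) = 4 \cdot 1 \left(\left(-4 + 3 \left(-1\right)\right) \left(-2\right) + 0\right) = 4 \left(\left(-4 - 3\right) \left(-2\right) + 0\right) = 4 \left(\left(-7\right) \left(-2\right) + 0\right) = 4 \left(14 + 0\right) = 4 \cdot 14 = 56$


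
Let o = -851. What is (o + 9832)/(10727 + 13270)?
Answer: 8981/23997 ≈ 0.37426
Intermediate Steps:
(o + 9832)/(10727 + 13270) = (-851 + 9832)/(10727 + 13270) = 8981/23997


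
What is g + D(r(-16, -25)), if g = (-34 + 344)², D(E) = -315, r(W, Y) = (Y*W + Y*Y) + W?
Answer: 95785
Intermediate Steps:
r(W, Y) = W + Y² + W*Y (r(W, Y) = (W*Y + Y²) + W = (Y² + W*Y) + W = W + Y² + W*Y)
g = 96100 (g = 310² = 96100)
g + D(r(-16, -25)) = 96100 - 315 = 95785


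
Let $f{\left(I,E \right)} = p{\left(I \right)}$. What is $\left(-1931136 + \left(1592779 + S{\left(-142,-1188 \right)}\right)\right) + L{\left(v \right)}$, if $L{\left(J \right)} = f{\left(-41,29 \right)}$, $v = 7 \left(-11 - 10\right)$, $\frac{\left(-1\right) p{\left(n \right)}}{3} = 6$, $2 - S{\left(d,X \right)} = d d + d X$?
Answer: $-527233$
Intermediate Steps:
$S{\left(d,X \right)} = 2 - d^{2} - X d$ ($S{\left(d,X \right)} = 2 - \left(d d + d X\right) = 2 - \left(d^{2} + X d\right) = 2 - d^{2} - X d$)
$p{\left(n \right)} = -18$ ($p{\left(n \right)} = \left(-3\right) 6 = -18$)
$v = -147$ ($v = 7 \left(-21\right) = -147$)
$f{\left(I,E \right)} = -18$
$L{\left(J \right)} = -18$
$\left(-1931136 + \left(1592779 + S{\left(-142,-1188 \right)}\right)\right) + L{\left(v \right)} = \left(-1931136 + \left(1592779 - \left(20162 + 168696\right)\right)\right) - 18 = \left(-1931136 + \left(1592779 - 188858\right)\right) - 18 = \left(-1931136 + 1403921\right) - 18 = -527215 - 18 = -527233$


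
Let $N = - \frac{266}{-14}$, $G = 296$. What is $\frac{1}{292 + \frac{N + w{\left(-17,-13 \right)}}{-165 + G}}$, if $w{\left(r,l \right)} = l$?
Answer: $\frac{131}{38258} \approx 0.0034241$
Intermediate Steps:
$N = 19$ ($N = \left(-266\right) \left(- \frac{1}{14}\right) = 19$)
$\frac{1}{292 + \frac{N + w{\left(-17,-13 \right)}}{-165 + G}} = \frac{1}{292 + \frac{19 - 13}{-165 + 296}} = \frac{1}{292 + \frac{6}{131}} = \frac{1}{\frac{38258}{131}} = \frac{131}{38258}$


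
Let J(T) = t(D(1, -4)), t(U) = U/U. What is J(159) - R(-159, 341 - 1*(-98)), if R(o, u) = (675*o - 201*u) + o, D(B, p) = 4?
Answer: 195724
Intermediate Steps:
t(U) = 1
J(T) = 1
R(o, u) = -201*u + 676*o (R(o, u) = (-201*u + 675*o) + o = -201*u + 676*o)
J(159) - R(-159, 341 - 1*(-98)) = 1 - (-201*(341 - 1*(-98)) + 676*(-159)) = 1 - (-201*(341 + 98) - 107484) = 1 - (-201*439 - 107484) = 1 - (-88239 - 107484) = 1 - 1*(-195723) = 1 + 195723 = 195724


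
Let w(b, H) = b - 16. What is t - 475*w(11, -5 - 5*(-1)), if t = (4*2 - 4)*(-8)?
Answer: 2343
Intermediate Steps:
w(b, H) = -16 + b
t = -32 (t = (8 - 4)*(-8) = 4*(-8) = -32)
t - 475*w(11, -5 - 5*(-1)) = -32 - 475*(-16 + 11) = -32 - 475*(-5) = -32 + 2375 = 2343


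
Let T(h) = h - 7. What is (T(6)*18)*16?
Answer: -288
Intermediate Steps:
T(h) = -7 + h
(T(6)*18)*16 = ((-7 + 6)*18)*16 = -1*18*16 = -18*16 = -288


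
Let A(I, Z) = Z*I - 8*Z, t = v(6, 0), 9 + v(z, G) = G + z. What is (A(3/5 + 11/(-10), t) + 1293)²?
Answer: 6953769/4 ≈ 1.7384e+6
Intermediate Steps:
v(z, G) = -9 + G + z (v(z, G) = -9 + (G + z) = -9 + G + z)
t = -3 (t = -9 + 0 + 6 = -3)
A(I, Z) = -8*Z + I*Z (A(I, Z) = I*Z - 8*Z = -8*Z + I*Z)
(A(3/5 + 11/(-10), t) + 1293)² = (-3*(-8 + (3/5 + 11/(-10))) + 1293)² = (-3*(-8 + (3*(⅕) + 11*(-⅒))) + 1293)² = (-3*(-8 + (⅗ - 11/10)) + 1293)² = (-3*(-8 - ½) + 1293)² = (-3*(-17/2) + 1293)² = (51/2 + 1293)² = (2637/2)² = 6953769/4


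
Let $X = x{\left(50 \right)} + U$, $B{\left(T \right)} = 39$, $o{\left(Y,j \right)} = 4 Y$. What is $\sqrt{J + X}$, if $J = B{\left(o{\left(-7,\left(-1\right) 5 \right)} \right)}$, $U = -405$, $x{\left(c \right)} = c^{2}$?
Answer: $\sqrt{2134} \approx 46.195$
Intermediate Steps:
$J = 39$
$X = 2095$ ($X = 50^{2} - 405 = 2500 - 405 = 2095$)
$\sqrt{J + X} = \sqrt{39 + 2095} = \sqrt{2134}$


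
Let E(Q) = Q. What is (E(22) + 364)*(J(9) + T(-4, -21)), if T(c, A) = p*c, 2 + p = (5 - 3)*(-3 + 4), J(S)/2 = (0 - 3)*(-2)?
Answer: 4632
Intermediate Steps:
J(S) = 12 (J(S) = 2*((0 - 3)*(-2)) = 2*(-3*(-2)) = 2*6 = 12)
p = 0 (p = -2 + (5 - 3)*(-3 + 4) = -2 + 2*1 = -2 + 2 = 0)
T(c, A) = 0 (T(c, A) = 0*c = 0)
(E(22) + 364)*(J(9) + T(-4, -21)) = (22 + 364)*(12 + 0) = 386*12 = 4632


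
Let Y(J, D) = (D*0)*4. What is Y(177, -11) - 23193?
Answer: -23193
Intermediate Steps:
Y(J, D) = 0 (Y(J, D) = 0*4 = 0)
Y(177, -11) - 23193 = 0 - 23193 = -23193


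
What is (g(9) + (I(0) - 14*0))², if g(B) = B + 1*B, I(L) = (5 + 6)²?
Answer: 19321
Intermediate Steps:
I(L) = 121 (I(L) = 11² = 121)
g(B) = 2*B (g(B) = B + B = 2*B)
(g(9) + (I(0) - 14*0))² = (2*9 + (121 - 14*0))² = (18 + (121 + 0))² = (18 + 121)² = 139² = 19321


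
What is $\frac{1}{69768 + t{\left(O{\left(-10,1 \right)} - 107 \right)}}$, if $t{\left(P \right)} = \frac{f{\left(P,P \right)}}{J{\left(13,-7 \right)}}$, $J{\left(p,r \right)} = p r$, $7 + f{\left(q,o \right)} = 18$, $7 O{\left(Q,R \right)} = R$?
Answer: $\frac{91}{6348877} \approx 1.4333 \cdot 10^{-5}$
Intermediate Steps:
$O{\left(Q,R \right)} = \frac{R}{7}$
$f{\left(q,o \right)} = 11$ ($f{\left(q,o \right)} = -7 + 18 = 11$)
$t{\left(P \right)} = - \frac{11}{91}$ ($t{\left(P \right)} = \frac{11}{13 \left(-7\right)} = \frac{11}{-91} = 11 \left(- \frac{1}{91}\right) = - \frac{11}{91}$)
$\frac{1}{69768 + t{\left(O{\left(-10,1 \right)} - 107 \right)}} = \frac{1}{69768 - \frac{11}{91}} = \frac{1}{\frac{6348877}{91}} = \frac{91}{6348877}$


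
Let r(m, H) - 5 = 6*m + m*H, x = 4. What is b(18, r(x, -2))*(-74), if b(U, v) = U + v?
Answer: -2886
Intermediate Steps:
r(m, H) = 5 + 6*m + H*m (r(m, H) = 5 + (6*m + m*H) = 5 + (6*m + H*m) = 5 + 6*m + H*m)
b(18, r(x, -2))*(-74) = (18 + (5 + 6*4 - 2*4))*(-74) = (18 + (5 + 24 - 8))*(-74) = (18 + 21)*(-74) = 39*(-74) = -2886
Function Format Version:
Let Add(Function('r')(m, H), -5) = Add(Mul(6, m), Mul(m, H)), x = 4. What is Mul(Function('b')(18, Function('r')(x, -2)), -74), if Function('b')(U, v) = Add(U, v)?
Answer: -2886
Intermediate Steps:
Function('r')(m, H) = Add(5, Mul(6, m), Mul(H, m)) (Function('r')(m, H) = Add(5, Add(Mul(6, m), Mul(m, H))) = Add(5, Add(Mul(6, m), Mul(H, m))) = Add(5, Mul(6, m), Mul(H, m)))
Mul(Function('b')(18, Function('r')(x, -2)), -74) = Mul(Add(18, Add(5, Mul(6, 4), Mul(-2, 4))), -74) = Mul(Add(18, Add(5, 24, -8)), -74) = Mul(Add(18, 21), -74) = Mul(39, -74) = -2886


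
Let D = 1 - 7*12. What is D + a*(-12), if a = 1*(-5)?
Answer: -23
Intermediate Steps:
D = -83 (D = 1 - 84 = -83)
a = -5
D + a*(-12) = -83 - 5*(-12) = -83 + 60 = -23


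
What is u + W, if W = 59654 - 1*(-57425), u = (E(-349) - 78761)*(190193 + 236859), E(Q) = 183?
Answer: -33556774977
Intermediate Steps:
u = -33556892056 (u = (183 - 78761)*(190193 + 236859) = -78578*427052 = -33556892056)
W = 117079 (W = 59654 + 57425 = 117079)
u + W = -33556892056 + 117079 = -33556774977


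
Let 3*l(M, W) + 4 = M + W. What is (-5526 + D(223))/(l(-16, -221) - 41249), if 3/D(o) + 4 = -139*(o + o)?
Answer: 342600951/2562336008 ≈ 0.13371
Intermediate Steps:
l(M, W) = -4/3 + M/3 + W/3 (l(M, W) = -4/3 + (M + W)/3 = -4/3 + (M/3 + W/3) = -4/3 + M/3 + W/3)
D(o) = 3/(-4 - 278*o) (D(o) = 3/(-4 - 139*(o + o)) = 3/(-4 - 278*o))
(-5526 + D(223))/(l(-16, -221) - 41249) = (-5526 - 3/(4 + 278*223))/((-4/3 + (⅓)*(-16) + (⅓)*(-221)) - 41249) = (-5526 - 3/(4 + 61994))/((-4/3 - 16/3 - 221/3) - 41249) = (-5526 - 3/61998)/(-241/3 - 41249) = (-5526 - 3*1/61998)/(-123988/3) = (-5526 - 1/20666)*(-3/123988) = -114200317/20666*(-3/123988) = 342600951/2562336008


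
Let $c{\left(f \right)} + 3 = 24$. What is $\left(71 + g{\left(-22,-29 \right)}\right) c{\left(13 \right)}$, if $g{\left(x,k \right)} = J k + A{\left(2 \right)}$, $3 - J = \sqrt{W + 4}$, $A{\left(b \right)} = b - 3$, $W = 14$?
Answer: $-357 + 1827 \sqrt{2} \approx 2226.8$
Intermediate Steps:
$A{\left(b \right)} = -3 + b$
$J = 3 - 3 \sqrt{2}$ ($J = 3 - \sqrt{14 + 4} = 3 - \sqrt{18} = 3 - 3 \sqrt{2} \approx -1.2426$)
$c{\left(f \right)} = 21$ ($c{\left(f \right)} = -3 + 24 = 21$)
$g{\left(x,k \right)} = -1 + k \left(3 - 3 \sqrt{2}\right)$ ($g{\left(x,k \right)} = \left(3 - 3 \sqrt{2}\right) k + \left(-3 + 2\right) = k \left(3 - 3 \sqrt{2}\right) - 1 = -1 + k \left(3 - 3 \sqrt{2}\right)$)
$\left(71 + g{\left(-22,-29 \right)}\right) c{\left(13 \right)} = \left(71 - \left(1 + 87 \left(1 - \sqrt{2}\right)\right)\right) 21 = \left(71 - \left(88 - 87 \sqrt{2}\right)\right) 21 = \left(-17 + 87 \sqrt{2}\right) 21 = -357 + 1827 \sqrt{2}$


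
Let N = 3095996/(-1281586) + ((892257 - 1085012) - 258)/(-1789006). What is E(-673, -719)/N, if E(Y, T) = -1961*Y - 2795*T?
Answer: -1272239273291723788/881898776893 ≈ -1.4426e+6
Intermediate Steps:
E(Y, T) = -2795*T - 1961*Y
N = -2645696330679/1146382521758 (N = 3095996*(-1/1281586) + (-192755 - 258)*(-1/1789006) = -1547998/640793 - 193013*(-1/1789006) = -1547998/640793 + 193013/1789006 = -2645696330679/1146382521758 ≈ -2.3079)
E(-673, -719)/N = (-2795*(-719) - 1961*(-673))/(-2645696330679/1146382521758) = (2009605 + 1319753)*(-1146382521758/2645696330679) = 3329358*(-1146382521758/2645696330679) = -1272239273291723788/881898776893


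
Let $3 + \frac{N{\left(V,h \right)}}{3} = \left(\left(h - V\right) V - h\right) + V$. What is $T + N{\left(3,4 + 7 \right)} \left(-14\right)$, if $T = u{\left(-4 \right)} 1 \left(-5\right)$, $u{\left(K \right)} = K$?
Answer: $-526$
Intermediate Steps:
$T = 20$ ($T = \left(-4\right) 1 \left(-5\right) = \left(-4\right) \left(-5\right) = 20$)
$N{\left(V,h \right)} = -9 - 3 h + 3 V + 3 V \left(h - V\right)$ ($N{\left(V,h \right)} = -9 + 3 \left(\left(\left(h - V\right) V - h\right) + V\right) = -9 + 3 \left(\left(V \left(h - V\right) - h\right) + V\right) = -9 + 3 \left(\left(- h + V \left(h - V\right)\right) + V\right) = -9 + 3 \left(V - h + V \left(h - V\right)\right) = -9 + \left(- 3 h + 3 V + 3 V \left(h - V\right)\right) = -9 - 3 h + 3 V + 3 V \left(h - V\right)$)
$T + N{\left(3,4 + 7 \right)} \left(-14\right) = 20 + \left(-9 - 3 \left(4 + 7\right) - 3 \cdot 3^{2} + 3 \cdot 3 + 3 \cdot 3 \left(4 + 7\right)\right) \left(-14\right) = 20 + \left(-9 - 33 - 27 + 9 + 3 \cdot 3 \cdot 11\right) \left(-14\right) = 20 + \left(-9 - 33 - 27 + 9 + 99\right) \left(-14\right) = 20 + 39 \left(-14\right) = 20 - 546 = -526$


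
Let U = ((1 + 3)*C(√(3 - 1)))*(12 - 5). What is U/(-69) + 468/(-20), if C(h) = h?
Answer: -117/5 - 28*√2/69 ≈ -23.974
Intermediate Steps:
U = 28*√2 (U = ((1 + 3)*√(3 - 1))*(12 - 5) = (4*√2)*7 = 28*√2 ≈ 39.598)
U/(-69) + 468/(-20) = (28*√2)/(-69) + 468/(-20) = (28*√2)*(-1/69) + 468*(-1/20) = -28*√2/69 - 117/5 = -117/5 - 28*√2/69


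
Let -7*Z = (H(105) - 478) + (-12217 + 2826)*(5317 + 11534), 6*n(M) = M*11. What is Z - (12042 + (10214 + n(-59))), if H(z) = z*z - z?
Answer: 948493585/42 ≈ 2.2583e+7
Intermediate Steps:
H(z) = z² - z
n(M) = 11*M/6 (n(M) = (M*11)/6 = (11*M)/6 = 11*M/6)
Z = 158237299/7 (Z = -((105*(-1 + 105) - 478) + (-12217 + 2826)*(5317 + 11534))/7 = -((105*104 - 478) - 9391*16851)/7 = -((10920 - 478) - 158247741)/7 = -(10442 - 158247741)/7 = -⅐*(-158237299) = 158237299/7 ≈ 2.2605e+7)
Z - (12042 + (10214 + n(-59))) = 158237299/7 - (12042 + (10214 + (11/6)*(-59))) = 158237299/7 - (12042 + (10214 - 649/6)) = 158237299/7 - (12042 + 60635/6) = 158237299/7 - 1*132887/6 = 158237299/7 - 132887/6 = 948493585/42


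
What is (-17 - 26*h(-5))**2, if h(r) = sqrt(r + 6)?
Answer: 1849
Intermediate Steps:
h(r) = sqrt(6 + r)
(-17 - 26*h(-5))**2 = (-17 - 26*sqrt(6 - 5))**2 = (-17 - 26*sqrt(1))**2 = (-17 - 26*1)**2 = (-17 - 26)**2 = (-43)**2 = 1849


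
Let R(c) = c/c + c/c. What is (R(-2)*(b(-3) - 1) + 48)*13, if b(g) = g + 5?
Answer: 650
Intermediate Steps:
b(g) = 5 + g
R(c) = 2 (R(c) = 1 + 1 = 2)
(R(-2)*(b(-3) - 1) + 48)*13 = (2*((5 - 3) - 1) + 48)*13 = (2*(2 - 1) + 48)*13 = (2*1 + 48)*13 = (2 + 48)*13 = 50*13 = 650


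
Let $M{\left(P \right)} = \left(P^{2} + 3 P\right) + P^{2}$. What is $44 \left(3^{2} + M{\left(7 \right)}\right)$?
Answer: $5632$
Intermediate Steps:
$M{\left(P \right)} = 2 P^{2} + 3 P$
$44 \left(3^{2} + M{\left(7 \right)}\right) = 44 \left(3^{2} + 7 \left(3 + 2 \cdot 7\right)\right) = 44 \left(9 + 7 \left(3 + 14\right)\right) = 44 \left(9 + 7 \cdot 17\right) = 44 \left(9 + 119\right) = 44 \cdot 128 = 5632$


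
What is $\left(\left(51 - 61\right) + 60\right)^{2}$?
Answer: $2500$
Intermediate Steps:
$\left(\left(51 - 61\right) + 60\right)^{2} = \left(-10 + 60\right)^{2} = 50^{2} = 2500$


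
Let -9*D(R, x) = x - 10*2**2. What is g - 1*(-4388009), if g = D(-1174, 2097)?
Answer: 39490024/9 ≈ 4.3878e+6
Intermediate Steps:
D(R, x) = 40/9 - x/9 (D(R, x) = -(x - 10*2**2)/9 = -(x - 10*4)/9 = -(x - 40)/9 = -(-40 + x)/9 = 40/9 - x/9)
g = -2057/9 (g = 40/9 - 1/9*2097 = 40/9 - 233 = -2057/9 ≈ -228.56)
g - 1*(-4388009) = -2057/9 - 1*(-4388009) = -2057/9 + 4388009 = 39490024/9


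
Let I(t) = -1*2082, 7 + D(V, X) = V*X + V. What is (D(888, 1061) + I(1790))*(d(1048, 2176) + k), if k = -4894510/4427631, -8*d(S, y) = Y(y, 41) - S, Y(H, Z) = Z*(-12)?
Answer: 1594796899000805/8855262 ≈ 1.8010e+8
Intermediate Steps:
Y(H, Z) = -12*Z
D(V, X) = -7 + V + V*X (D(V, X) = -7 + (V*X + V) = -7 + (V + V*X) = -7 + V + V*X)
I(t) = -2082
d(S, y) = 123/2 + S/8 (d(S, y) = -(-12*41 - S)/8 = -(-492 - S)/8 = 123/2 + S/8)
k = -4894510/4427631 (k = -4894510*1/4427631 = -4894510/4427631 ≈ -1.1054)
(D(888, 1061) + I(1790))*(d(1048, 2176) + k) = ((-7 + 888 + 888*1061) - 2082)*((123/2 + (1/8)*1048) - 4894510/4427631) = ((-7 + 888 + 942168) - 2082)*((123/2 + 131) - 4894510/4427631) = (943049 - 2082)*(385/2 - 4894510/4427631) = 940967*(1694848915/8855262) = 1594796899000805/8855262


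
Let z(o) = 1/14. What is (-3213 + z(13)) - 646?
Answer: -54025/14 ≈ -3858.9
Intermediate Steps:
z(o) = 1/14
(-3213 + z(13)) - 646 = (-3213 + 1/14) - 646 = -44981/14 - 646 = -54025/14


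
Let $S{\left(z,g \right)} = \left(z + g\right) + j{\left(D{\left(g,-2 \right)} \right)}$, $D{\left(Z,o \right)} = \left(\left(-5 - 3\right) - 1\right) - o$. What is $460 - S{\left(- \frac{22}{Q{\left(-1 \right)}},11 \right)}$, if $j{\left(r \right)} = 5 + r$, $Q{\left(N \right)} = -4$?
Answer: $\frac{891}{2} \approx 445.5$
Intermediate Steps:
$D{\left(Z,o \right)} = -9 - o$ ($D{\left(Z,o \right)} = \left(-8 - 1\right) - o = -9 - o$)
$S{\left(z,g \right)} = -2 + g + z$ ($S{\left(z,g \right)} = \left(z + g\right) + \left(5 - 7\right) = \left(g + z\right) + \left(5 + \left(-9 + 2\right)\right) = \left(g + z\right) + \left(5 - 7\right) = \left(g + z\right) - 2 = -2 + g + z$)
$460 - S{\left(- \frac{22}{Q{\left(-1 \right)}},11 \right)} = 460 - \left(-2 + 11 - \frac{22}{-4}\right) = 460 - \left(-2 + 11 - - \frac{11}{2}\right) = 460 - \left(-2 + 11 + \frac{11}{2}\right) = 460 - \frac{29}{2} = \frac{891}{2}$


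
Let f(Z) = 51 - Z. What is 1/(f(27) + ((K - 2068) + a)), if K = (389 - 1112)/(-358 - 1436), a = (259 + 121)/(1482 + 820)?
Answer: -688298/1406490101 ≈ -0.00048937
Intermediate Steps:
a = 190/1151 (a = 380/2302 = 380*(1/2302) = 190/1151 ≈ 0.16507)
K = 241/598 (K = -723/(-1794) = -723*(-1/1794) = 241/598 ≈ 0.40301)
1/(f(27) + ((K - 2068) + a)) = 1/((51 - 1*27) + ((241/598 - 2068) + 190/1151)) = 1/((51 - 27) + (-1236423/598 + 190/1151)) = 1/(24 - 1423009253/688298) = 1/(-1406490101/688298) = -688298/1406490101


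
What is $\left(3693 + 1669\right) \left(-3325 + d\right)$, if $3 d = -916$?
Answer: $- \frac{58397542}{3} \approx -1.9466 \cdot 10^{7}$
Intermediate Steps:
$d = - \frac{916}{3}$ ($d = \frac{1}{3} \left(-916\right) = - \frac{916}{3} \approx -305.33$)
$\left(3693 + 1669\right) \left(-3325 + d\right) = \left(3693 + 1669\right) \left(-3325 - \frac{916}{3}\right) = 5362 \left(- \frac{10891}{3}\right) = - \frac{58397542}{3}$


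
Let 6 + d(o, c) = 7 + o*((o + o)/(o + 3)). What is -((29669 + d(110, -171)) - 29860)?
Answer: -2730/113 ≈ -24.159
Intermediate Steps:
d(o, c) = 1 + 2*o²/(3 + o) (d(o, c) = -6 + (7 + o*((o + o)/(o + 3))) = -6 + (7 + o*((2*o)/(3 + o))) = -6 + (7 + o*(2*o/(3 + o))) = -6 + (7 + 2*o²/(3 + o)) = 1 + 2*o²/(3 + o))
-((29669 + d(110, -171)) - 29860) = -((29669 + (3 + 110 + 2*110²)/(3 + 110)) - 29860) = -((29669 + (3 + 110 + 2*12100)/113) - 29860) = -((29669 + (3 + 110 + 24200)/113) - 29860) = -((29669 + (1/113)*24313) - 29860) = -((29669 + 24313/113) - 29860) = -(3376910/113 - 29860) = -1*2730/113 = -2730/113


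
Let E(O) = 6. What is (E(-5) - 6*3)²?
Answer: 144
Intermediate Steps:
(E(-5) - 6*3)² = (6 - 6*3)² = (6 - 18)² = (-12)² = 144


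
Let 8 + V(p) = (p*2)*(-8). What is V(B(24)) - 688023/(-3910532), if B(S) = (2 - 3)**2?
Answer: -93164745/3910532 ≈ -23.824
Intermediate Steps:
B(S) = 1 (B(S) = (-1)**2 = 1)
V(p) = -8 - 16*p (V(p) = -8 + (p*2)*(-8) = -8 + (2*p)*(-8) = -8 - 16*p)
V(B(24)) - 688023/(-3910532) = (-8 - 16*1) - 688023/(-3910532) = (-8 - 16) - 688023*(-1)/3910532 = -24 - 1*(-688023/3910532) = -24 + 688023/3910532 = -93164745/3910532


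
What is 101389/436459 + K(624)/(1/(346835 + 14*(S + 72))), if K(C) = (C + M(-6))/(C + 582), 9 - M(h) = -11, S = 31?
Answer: 48946840365613/263184777 ≈ 1.8598e+5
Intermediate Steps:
M(h) = 20 (M(h) = 9 - 1*(-11) = 9 + 11 = 20)
K(C) = (20 + C)/(582 + C) (K(C) = (C + 20)/(C + 582) = (20 + C)/(582 + C))
101389/436459 + K(624)/(1/(346835 + 14*(S + 72))) = 101389/436459 + ((20 + 624)/(582 + 624))/(1/(346835 + 14*(31 + 72))) = 101389*(1/436459) + (644/1206)/(1/(346835 + 14*103)) = 101389/436459 + ((1/1206)*644)/(1/(346835 + 1442)) = 101389/436459 + 322/(603*(1/348277)) = 101389/436459 + (322/603)*348277 = 101389/436459 + 112145194/603 = 48946840365613/263184777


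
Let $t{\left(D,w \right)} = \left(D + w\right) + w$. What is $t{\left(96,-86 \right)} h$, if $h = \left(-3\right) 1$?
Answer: $228$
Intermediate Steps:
$h = -3$
$t{\left(D,w \right)} = D + 2 w$
$t{\left(96,-86 \right)} h = \left(96 + 2 \left(-86\right)\right) \left(-3\right) = \left(96 - 172\right) \left(-3\right) = \left(-76\right) \left(-3\right) = 228$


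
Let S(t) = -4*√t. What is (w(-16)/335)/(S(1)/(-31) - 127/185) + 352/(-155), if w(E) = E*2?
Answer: -69708928/33200845 ≈ -2.0996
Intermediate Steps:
w(E) = 2*E
(w(-16)/335)/(S(1)/(-31) - 127/185) + 352/(-155) = ((2*(-16))/335)/(-4*√1/(-31) - 127/185) + 352/(-155) = (-32*1/335)/(-4*1*(-1/31) - 127*1/185) + 352*(-1/155) = -32/(335*(-4*(-1/31) - 127/185)) - 352/155 = -32/(335*(4/31 - 127/185)) - 352/155 = -32/(335*(-3197/5735)) - 352/155 = -32/335*(-5735/3197) - 352/155 = 36704/214199 - 352/155 = -69708928/33200845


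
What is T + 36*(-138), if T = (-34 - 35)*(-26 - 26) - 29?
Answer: -1409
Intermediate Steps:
T = 3559 (T = -69*(-52) - 29 = 3588 - 29 = 3559)
T + 36*(-138) = 3559 + 36*(-138) = 3559 - 4968 = -1409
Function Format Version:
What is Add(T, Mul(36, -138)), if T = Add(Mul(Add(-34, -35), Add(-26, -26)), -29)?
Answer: -1409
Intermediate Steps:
T = 3559 (T = Add(Mul(-69, -52), -29) = Add(3588, -29) = 3559)
Add(T, Mul(36, -138)) = Add(3559, Mul(36, -138)) = Add(3559, -4968) = -1409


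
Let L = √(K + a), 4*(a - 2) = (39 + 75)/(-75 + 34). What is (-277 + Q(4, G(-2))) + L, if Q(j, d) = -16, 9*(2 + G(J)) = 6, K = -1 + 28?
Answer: -293 + √190322/82 ≈ -287.68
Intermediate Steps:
K = 27
G(J) = -4/3 (G(J) = -2 + (⅑)*6 = -2 + ⅔ = -4/3)
a = 107/82 (a = 2 + ((39 + 75)/(-75 + 34))/4 = 2 + (114/(-41))/4 = 2 + (114*(-1/41))/4 = 2 + (¼)*(-114/41) = 2 - 57/82 = 107/82 ≈ 1.3049)
L = √190322/82 (L = √(27 + 107/82) = √(2321/82) = √190322/82 ≈ 5.3202)
(-277 + Q(4, G(-2))) + L = (-277 - 16) + √190322/82 = -293 + √190322/82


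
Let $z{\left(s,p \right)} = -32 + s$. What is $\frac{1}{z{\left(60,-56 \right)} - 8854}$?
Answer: $- \frac{1}{8826} \approx -0.0001133$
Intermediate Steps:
$\frac{1}{z{\left(60,-56 \right)} - 8854} = \frac{1}{\left(-32 + 60\right) - 8854} = \frac{1}{28 - 8854} = \frac{1}{-8826} = - \frac{1}{8826}$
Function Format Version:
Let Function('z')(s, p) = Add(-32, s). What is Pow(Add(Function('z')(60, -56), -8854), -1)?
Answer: Rational(-1, 8826) ≈ -0.00011330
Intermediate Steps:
Pow(Add(Function('z')(60, -56), -8854), -1) = Pow(Add(Add(-32, 60), -8854), -1) = Pow(Add(28, -8854), -1) = Pow(-8826, -1) = Rational(-1, 8826)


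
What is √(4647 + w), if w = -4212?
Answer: √435 ≈ 20.857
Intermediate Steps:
√(4647 + w) = √(4647 - 4212) = √435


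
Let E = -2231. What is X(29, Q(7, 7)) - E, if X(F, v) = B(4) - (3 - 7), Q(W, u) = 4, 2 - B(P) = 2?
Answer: 2235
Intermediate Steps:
B(P) = 0 (B(P) = 2 - 1*2 = 2 - 2 = 0)
X(F, v) = 4 (X(F, v) = 0 - (3 - 7) = 0 - 1*(-4) = 0 + 4 = 4)
X(29, Q(7, 7)) - E = 4 - 1*(-2231) = 4 + 2231 = 2235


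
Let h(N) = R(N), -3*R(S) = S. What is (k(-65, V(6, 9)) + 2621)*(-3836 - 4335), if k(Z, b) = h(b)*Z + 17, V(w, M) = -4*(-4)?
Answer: -73163134/3 ≈ -2.4388e+7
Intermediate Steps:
R(S) = -S/3
h(N) = -N/3
V(w, M) = 16
k(Z, b) = 17 - Z*b/3 (k(Z, b) = (-b/3)*Z + 17 = -Z*b/3 + 17 = 17 - Z*b/3)
(k(-65, V(6, 9)) + 2621)*(-3836 - 4335) = ((17 - ⅓*(-65)*16) + 2621)*(-3836 - 4335) = ((17 + 1040/3) + 2621)*(-8171) = (1091/3 + 2621)*(-8171) = (8954/3)*(-8171) = -73163134/3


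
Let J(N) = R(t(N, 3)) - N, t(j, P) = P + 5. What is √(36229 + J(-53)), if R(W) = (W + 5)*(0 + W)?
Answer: √36386 ≈ 190.75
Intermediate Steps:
t(j, P) = 5 + P
R(W) = W*(5 + W) (R(W) = (5 + W)*W = W*(5 + W))
J(N) = 104 - N (J(N) = (5 + 3)*(5 + (5 + 3)) - N = 8*(5 + 8) - N = 8*13 - N = 104 - N)
√(36229 + J(-53)) = √(36229 + (104 - 1*(-53))) = √(36229 + (104 + 53)) = √(36229 + 157) = √36386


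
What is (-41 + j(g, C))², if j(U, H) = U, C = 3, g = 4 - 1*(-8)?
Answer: 841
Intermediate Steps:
g = 12 (g = 4 + 8 = 12)
(-41 + j(g, C))² = (-41 + 12)² = (-29)² = 841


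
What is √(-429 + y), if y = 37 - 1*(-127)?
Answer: I*√265 ≈ 16.279*I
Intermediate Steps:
y = 164 (y = 37 + 127 = 164)
√(-429 + y) = √(-429 + 164) = √(-265) = I*√265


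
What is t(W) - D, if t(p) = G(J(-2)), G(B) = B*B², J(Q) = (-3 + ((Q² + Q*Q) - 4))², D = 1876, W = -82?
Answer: -1875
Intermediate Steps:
J(Q) = (-7 + 2*Q²)² (J(Q) = (-3 + ((Q² + Q²) - 4))² = (-3 + (2*Q² - 4))² = (-3 + (-4 + 2*Q²))² = (-7 + 2*Q²)²)
G(B) = B³
t(p) = 1 (t(p) = ((-7 + 2*(-2)²)²)³ = ((-7 + 2*4)²)³ = ((-7 + 8)²)³ = (1²)³ = 1³ = 1)
t(W) - D = 1 - 1*1876 = 1 - 1876 = -1875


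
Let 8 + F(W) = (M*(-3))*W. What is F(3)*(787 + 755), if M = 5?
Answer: -81726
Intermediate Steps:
F(W) = -8 - 15*W (F(W) = -8 + (5*(-3))*W = -8 - 15*W)
F(3)*(787 + 755) = (-8 - 15*3)*(787 + 755) = (-8 - 45)*1542 = -53*1542 = -81726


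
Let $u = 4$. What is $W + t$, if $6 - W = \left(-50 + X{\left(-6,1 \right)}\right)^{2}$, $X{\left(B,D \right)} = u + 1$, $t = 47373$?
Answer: $45354$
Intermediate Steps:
$X{\left(B,D \right)} = 5$ ($X{\left(B,D \right)} = 4 + 1 = 5$)
$W = -2019$ ($W = 6 - \left(-50 + 5\right)^{2} = 6 - \left(-45\right)^{2} = 6 - 2025 = -2019$)
$W + t = -2019 + 47373 = 45354$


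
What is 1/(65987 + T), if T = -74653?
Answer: -1/8666 ≈ -0.00011539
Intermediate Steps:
1/(65987 + T) = 1/(65987 - 74653) = 1/(-8666) = -1/8666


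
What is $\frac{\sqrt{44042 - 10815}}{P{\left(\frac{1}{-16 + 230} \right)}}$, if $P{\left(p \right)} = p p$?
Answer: $45796 \sqrt{33227} \approx 8.3478 \cdot 10^{6}$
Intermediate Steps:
$P{\left(p \right)} = p^{2}$
$\frac{\sqrt{44042 - 10815}}{P{\left(\frac{1}{-16 + 230} \right)}} = \frac{\sqrt{44042 - 10815}}{\left(\frac{1}{-16 + 230}\right)^{2}} = \frac{\sqrt{33227}}{\left(\frac{1}{214}\right)^{2}} = \sqrt{33227} \frac{1}{\frac{1}{45796}} = \sqrt{33227} \cdot 45796 = 45796 \sqrt{33227}$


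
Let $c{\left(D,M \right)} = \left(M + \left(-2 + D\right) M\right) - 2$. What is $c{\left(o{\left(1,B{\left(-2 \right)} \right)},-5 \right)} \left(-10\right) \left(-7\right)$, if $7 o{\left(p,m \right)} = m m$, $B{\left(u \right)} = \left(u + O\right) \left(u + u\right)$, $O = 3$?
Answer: $-590$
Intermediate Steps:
$B{\left(u \right)} = 2 u \left(3 + u\right)$ ($B{\left(u \right)} = \left(u + 3\right) \left(u + u\right) = \left(3 + u\right) 2 u = 2 u \left(3 + u\right)$)
$o{\left(p,m \right)} = \frac{m^{2}}{7}$ ($o{\left(p,m \right)} = \frac{m m}{7} = \frac{m^{2}}{7}$)
$c{\left(D,M \right)} = -2 + M + M \left(-2 + D\right)$ ($c{\left(D,M \right)} = \left(M + M \left(-2 + D\right)\right) - 2 = -2 + M + M \left(-2 + D\right)$)
$c{\left(o{\left(1,B{\left(-2 \right)} \right)},-5 \right)} \left(-10\right) \left(-7\right) = \left(-2 - -5 + \frac{\left(2 \left(-2\right) \left(3 - 2\right)\right)^{2}}{7} \left(-5\right)\right) \left(-10\right) \left(-7\right) = \left(-2 + 5 + \frac{\left(2 \left(-2\right) 1\right)^{2}}{7} \left(-5\right)\right) \left(-10\right) \left(-7\right) = \left(-2 + 5 + \frac{\left(-4\right)^{2}}{7} \left(-5\right)\right) \left(-10\right) \left(-7\right) = \left(-2 + 5 + \frac{1}{7} \cdot 16 \left(-5\right)\right) \left(-10\right) \left(-7\right) = \left(-2 + 5 + \frac{16}{7} \left(-5\right)\right) \left(-10\right) \left(-7\right) = \left(-2 + 5 - \frac{80}{7}\right) \left(-10\right) \left(-7\right) = \left(- \frac{59}{7}\right) \left(-10\right) \left(-7\right) = \frac{590}{7} \left(-7\right) = -590$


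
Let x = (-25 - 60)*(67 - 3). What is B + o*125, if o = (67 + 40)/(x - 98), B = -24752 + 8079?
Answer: -92348449/5538 ≈ -16675.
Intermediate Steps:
x = -5440 (x = -85*64 = -5440)
B = -16673
o = -107/5538 (o = (67 + 40)/(-5440 - 98) = 107/(-5538) = 107*(-1/5538) = -107/5538 ≈ -0.019321)
B + o*125 = -16673 - 107/5538*125 = -16673 - 13375/5538 = -92348449/5538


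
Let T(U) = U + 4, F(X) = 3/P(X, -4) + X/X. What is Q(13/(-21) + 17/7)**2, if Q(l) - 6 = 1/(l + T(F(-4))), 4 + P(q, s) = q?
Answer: 44275716/1168561 ≈ 37.889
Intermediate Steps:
P(q, s) = -4 + q
F(X) = 1 + 3/(-4 + X) (F(X) = 3/(-4 + X) + X/X = 3/(-4 + X) + 1 = 1 + 3/(-4 + X))
T(U) = 4 + U
Q(l) = 6 + 1/(37/8 + l) (Q(l) = 6 + 1/(l + (4 + (-1 - 4)/(-4 - 4))) = 6 + 1/(l + (4 - 5/(-8))) = 6 + 1/(l + (4 - 1/8*(-5))) = 6 + 1/(l + (4 + 5/8)) = 6 + 1/(l + 37/8) = 6 + 1/(37/8 + l))
Q(13/(-21) + 17/7)**2 = (2*(115 + 24*(13/(-21) + 17/7))/(37 + 8*(13/(-21) + 17/7)))**2 = (2*(115 + 24*(13*(-1/21) + 17*(1/7)))/(37 + 8*(13*(-1/21) + 17*(1/7))))**2 = (2*(115 + 24*(-13/21 + 17/7))/(37 + 8*(-13/21 + 17/7)))**2 = (2*(115 + 24*(38/21))/(37 + 8*(38/21)))**2 = (2*(115 + 304/7)/(37 + 304/21))**2 = (2*(1109/7)/(1081/21))**2 = (2*(21/1081)*(1109/7))**2 = (6654/1081)**2 = 44275716/1168561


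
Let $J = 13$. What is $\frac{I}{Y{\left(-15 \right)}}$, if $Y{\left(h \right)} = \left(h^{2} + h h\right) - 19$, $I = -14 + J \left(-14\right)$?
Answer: $- \frac{196}{431} \approx -0.45476$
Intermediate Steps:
$I = -196$ ($I = -14 + 13 \left(-14\right) = -14 - 182 = -196$)
$Y{\left(h \right)} = -19 + 2 h^{2}$ ($Y{\left(h \right)} = \left(h^{2} + h^{2}\right) - 19 = 2 h^{2} - 19 = -19 + 2 h^{2}$)
$\frac{I}{Y{\left(-15 \right)}} = - \frac{196}{-19 + 2 \left(-15\right)^{2}} = - \frac{196}{-19 + 2 \cdot 225} = - \frac{196}{-19 + 450} = - \frac{196}{431}$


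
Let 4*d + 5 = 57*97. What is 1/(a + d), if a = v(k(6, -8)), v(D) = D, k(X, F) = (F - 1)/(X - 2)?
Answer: 4/5515 ≈ 0.00072529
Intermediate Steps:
k(X, F) = (-1 + F)/(-2 + X)
a = -9/4 (a = (-1 - 8)/(-2 + 6) = -9/4 ≈ -2.2500)
d = 1381 (d = -5/4 + (57*97)/4 = -5/4 + (¼)*5529 = -5/4 + 5529/4 = 1381)
1/(a + d) = 1/(-9/4 + 1381) = 1/(5515/4) = 4/5515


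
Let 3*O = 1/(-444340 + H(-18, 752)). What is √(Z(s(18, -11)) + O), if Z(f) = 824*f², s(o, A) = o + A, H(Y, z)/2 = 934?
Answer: √17785963494511410/663708 ≈ 200.94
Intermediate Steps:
H(Y, z) = 1868 (H(Y, z) = 2*934 = 1868)
s(o, A) = A + o
O = -1/1327416 (O = 1/(3*(-444340 + 1868)) = (⅓)/(-442472) = (⅓)*(-1/442472) = -1/1327416 ≈ -7.5334e-7)
√(Z(s(18, -11)) + O) = √(824*(-11 + 18)² - 1/1327416) = √(824*7² - 1/1327416) = √(824*49 - 1/1327416) = √(40376 - 1/1327416) = √(53595748415/1327416) = √17785963494511410/663708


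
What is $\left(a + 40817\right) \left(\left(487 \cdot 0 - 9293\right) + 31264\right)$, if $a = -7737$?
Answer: $726800680$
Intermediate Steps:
$\left(a + 40817\right) \left(\left(487 \cdot 0 - 9293\right) + 31264\right) = \left(-7737 + 40817\right) \left(\left(487 \cdot 0 - 9293\right) + 31264\right) = 33080 \left(\left(0 - 9293\right) + 31264\right) = 33080 \left(-9293 + 31264\right) = 33080 \cdot 21971 = 726800680$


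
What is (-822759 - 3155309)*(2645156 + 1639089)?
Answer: -17043017938660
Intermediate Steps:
(-822759 - 3155309)*(2645156 + 1639089) = -3978068*4284245 = -17043017938660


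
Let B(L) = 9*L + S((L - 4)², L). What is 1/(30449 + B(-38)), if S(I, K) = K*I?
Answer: -1/36925 ≈ -2.7082e-5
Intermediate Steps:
S(I, K) = I*K
B(L) = 9*L + L*(-4 + L)² (B(L) = 9*L + (L - 4)²*L = 9*L + (-4 + L)²*L = 9*L + L*(-4 + L)²)
1/(30449 + B(-38)) = 1/(30449 - 38*(9 + (-4 - 38)²)) = 1/(30449 - 38*(9 + (-42)²)) = 1/(30449 - 38*(9 + 1764)) = 1/(30449 - 38*1773) = 1/(30449 - 67374) = 1/(-36925) = -1/36925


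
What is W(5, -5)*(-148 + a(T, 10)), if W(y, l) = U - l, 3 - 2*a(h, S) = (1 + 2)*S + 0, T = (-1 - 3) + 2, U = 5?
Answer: -1615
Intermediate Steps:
T = -2 (T = -4 + 2 = -2)
a(h, S) = 3/2 - 3*S/2 (a(h, S) = 3/2 - ((1 + 2)*S + 0)/2 = 3/2 - (3*S + 0)/2 = 3/2 - 3*S/2)
W(y, l) = 5 - l
W(5, -5)*(-148 + a(T, 10)) = (5 - 1*(-5))*(-148 + (3/2 - 3/2*10)) = (5 + 5)*(-148 + (3/2 - 15)) = 10*(-148 - 27/2) = 10*(-323/2) = -1615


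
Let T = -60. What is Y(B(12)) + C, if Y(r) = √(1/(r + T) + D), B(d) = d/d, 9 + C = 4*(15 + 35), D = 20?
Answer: 191 + 3*√7729/59 ≈ 195.47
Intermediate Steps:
C = 191 (C = -9 + 4*(15 + 35) = -9 + 4*50 = -9 + 200 = 191)
B(d) = 1
Y(r) = √(20 + 1/(-60 + r)) (Y(r) = √(1/(r - 60) + 20) = √(1/(-60 + r) + 20) = √(20 + 1/(-60 + r)))
Y(B(12)) + C = √((-1199 + 20*1)/(-60 + 1)) + 191 = √((-1199 + 20)/(-59)) + 191 = √(-1/59*(-1179)) + 191 = √(1179/59) + 191 = 3*√7729/59 + 191 = 191 + 3*√7729/59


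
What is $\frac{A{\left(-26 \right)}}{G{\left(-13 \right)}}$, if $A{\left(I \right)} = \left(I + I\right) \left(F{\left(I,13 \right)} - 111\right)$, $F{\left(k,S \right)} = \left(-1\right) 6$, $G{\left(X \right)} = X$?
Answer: $-468$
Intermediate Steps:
$F{\left(k,S \right)} = -6$
$A{\left(I \right)} = - 234 I$ ($A{\left(I \right)} = \left(I + I\right) \left(-6 - 111\right) = 2 I \left(-117\right) = - 234 I$)
$\frac{A{\left(-26 \right)}}{G{\left(-13 \right)}} = \frac{\left(-234\right) \left(-26\right)}{-13} = 6084 \left(- \frac{1}{13}\right) = -468$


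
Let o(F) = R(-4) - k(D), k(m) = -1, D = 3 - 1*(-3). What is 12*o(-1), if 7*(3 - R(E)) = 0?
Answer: 48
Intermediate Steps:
R(E) = 3 (R(E) = 3 - ⅐*0 = 3 + 0 = 3)
D = 6 (D = 3 + 3 = 6)
o(F) = 4 (o(F) = 3 - 1*(-1) = 3 + 1 = 4)
12*o(-1) = 12*4 = 48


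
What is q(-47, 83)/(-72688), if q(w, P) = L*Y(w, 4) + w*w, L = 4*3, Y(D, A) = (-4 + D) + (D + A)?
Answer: -1081/72688 ≈ -0.014872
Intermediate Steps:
Y(D, A) = -4 + A + 2*D (Y(D, A) = (-4 + D) + (A + D) = -4 + A + 2*D)
L = 12
q(w, P) = w² + 24*w (q(w, P) = 12*(-4 + 4 + 2*w) + w*w = 12*(2*w) + w² = 24*w + w² = w² + 24*w)
q(-47, 83)/(-72688) = -47*(24 - 47)/(-72688) = -47*(-23)*(-1/72688) = 1081*(-1/72688) = -1081/72688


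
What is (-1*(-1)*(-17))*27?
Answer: -459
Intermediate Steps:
(-1*(-1)*(-17))*27 = (1*(-17))*27 = -17*27 = -459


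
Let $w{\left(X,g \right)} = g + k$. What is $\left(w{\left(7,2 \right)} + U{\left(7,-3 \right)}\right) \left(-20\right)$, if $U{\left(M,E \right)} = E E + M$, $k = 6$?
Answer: $-480$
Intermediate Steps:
$w{\left(X,g \right)} = 6 + g$ ($w{\left(X,g \right)} = g + 6 = 6 + g$)
$U{\left(M,E \right)} = M + E^{2}$ ($U{\left(M,E \right)} = E^{2} + M = M + E^{2}$)
$\left(w{\left(7,2 \right)} + U{\left(7,-3 \right)}\right) \left(-20\right) = \left(\left(6 + 2\right) + \left(7 + \left(-3\right)^{2}\right)\right) \left(-20\right) = \left(8 + \left(7 + 9\right)\right) \left(-20\right) = \left(8 + 16\right) \left(-20\right) = 24 \left(-20\right) = -480$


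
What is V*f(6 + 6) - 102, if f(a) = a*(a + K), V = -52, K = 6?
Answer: -11334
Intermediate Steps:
f(a) = a*(6 + a) (f(a) = a*(a + 6) = a*(6 + a))
V*f(6 + 6) - 102 = -52*(6 + 6)*(6 + (6 + 6)) - 102 = -624*(6 + 12) - 102 = -624*18 - 102 = -52*216 - 102 = -11232 - 102 = -11334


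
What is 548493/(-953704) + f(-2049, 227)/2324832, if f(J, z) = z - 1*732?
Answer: -159454462337/277150197216 ≈ -0.57534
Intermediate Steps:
f(J, z) = -732 + z (f(J, z) = z - 732 = -732 + z)
548493/(-953704) + f(-2049, 227)/2324832 = 548493/(-953704) + (-732 + 227)/2324832 = 548493*(-1/953704) - 505*1/2324832 = -548493/953704 - 505/2324832 = -159454462337/277150197216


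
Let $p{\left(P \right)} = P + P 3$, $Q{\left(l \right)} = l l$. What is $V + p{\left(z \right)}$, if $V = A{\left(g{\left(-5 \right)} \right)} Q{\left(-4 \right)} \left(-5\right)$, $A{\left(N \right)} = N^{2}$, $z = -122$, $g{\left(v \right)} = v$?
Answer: $-2488$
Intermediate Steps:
$Q{\left(l \right)} = l^{2}$
$p{\left(P \right)} = 4 P$ ($p{\left(P \right)} = P + 3 P = 4 P$)
$V = -2000$ ($V = \left(-5\right)^{2} \left(-4\right)^{2} \left(-5\right) = 25 \cdot 16 \left(-5\right) = 400 \left(-5\right) = -2000$)
$V + p{\left(z \right)} = -2000 + 4 \left(-122\right) = -2000 - 488 = -2488$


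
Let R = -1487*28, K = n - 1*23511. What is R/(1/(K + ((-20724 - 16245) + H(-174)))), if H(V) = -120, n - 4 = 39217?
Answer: 890136044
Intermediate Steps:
n = 39221 (n = 4 + 39217 = 39221)
K = 15710 (K = 39221 - 1*23511 = 39221 - 23511 = 15710)
R = -41636
R/(1/(K + ((-20724 - 16245) + H(-174)))) = -(649105240 + 41636*(-20724 - 16245)) = -41636/(1/(15710 + (-36969 - 120))) = -41636/(1/(15710 - 37089)) = -41636/(1/(-21379)) = -41636/(-1/21379) = -41636*(-21379) = 890136044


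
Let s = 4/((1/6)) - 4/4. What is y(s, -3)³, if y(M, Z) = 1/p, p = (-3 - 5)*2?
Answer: -1/4096 ≈ -0.00024414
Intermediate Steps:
s = 23 (s = 4/((1*(⅙))) - 4*¼ = 4/(⅙) - 1 = 4*6 - 1 = 24 - 1 = 23)
p = -16 (p = -8*2 = -16)
y(M, Z) = -1/16 (y(M, Z) = 1/(-16) = -1/16)
y(s, -3)³ = (-1/16)³ = -1/4096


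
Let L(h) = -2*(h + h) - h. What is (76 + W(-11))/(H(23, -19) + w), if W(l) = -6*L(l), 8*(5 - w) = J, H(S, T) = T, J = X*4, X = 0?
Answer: 127/7 ≈ 18.143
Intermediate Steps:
J = 0 (J = 0*4 = 0)
L(h) = -5*h (L(h) = -4*h - h = -5*h)
w = 5 (w = 5 - ⅛*0 = 5 + 0 = 5)
W(l) = 30*l (W(l) = -(-30)*l = 30*l)
(76 + W(-11))/(H(23, -19) + w) = (76 + 30*(-11))/(-19 + 5) = (76 - 330)/(-14) = -254*(-1/14) = 127/7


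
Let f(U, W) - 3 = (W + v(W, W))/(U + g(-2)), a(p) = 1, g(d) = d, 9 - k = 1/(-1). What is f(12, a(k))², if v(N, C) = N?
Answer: 256/25 ≈ 10.240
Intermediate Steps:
k = 10 (k = 9 - 1/(-1) = 9 - 1*(-1) = 9 + 1 = 10)
f(U, W) = 3 + 2*W/(-2 + U) (f(U, W) = 3 + (W + W)/(U - 2) = 3 + (2*W)/(-2 + U) = 3 + 2*W/(-2 + U))
f(12, a(k))² = ((-6 + 2*1 + 3*12)/(-2 + 12))² = ((-6 + 2 + 36)/10)² = ((⅒)*32)² = (16/5)² = 256/25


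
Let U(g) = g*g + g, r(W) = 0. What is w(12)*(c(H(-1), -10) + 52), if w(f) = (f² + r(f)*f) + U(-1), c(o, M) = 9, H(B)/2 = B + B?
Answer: 8784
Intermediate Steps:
H(B) = 4*B (H(B) = 2*(B + B) = 2*(2*B) = 4*B)
U(g) = g + g² (U(g) = g² + g = g + g²)
w(f) = f² (w(f) = (f² + 0*f) - (1 - 1) = (f² + 0) - 1*0 = f² + 0 = f²)
w(12)*(c(H(-1), -10) + 52) = 12²*(9 + 52) = 144*61 = 8784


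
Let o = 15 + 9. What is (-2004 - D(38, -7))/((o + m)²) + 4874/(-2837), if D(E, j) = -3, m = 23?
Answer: -16443503/6266933 ≈ -2.6239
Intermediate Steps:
o = 24
(-2004 - D(38, -7))/((o + m)²) + 4874/(-2837) = (-2004 - 1*(-3))/((24 + 23)²) + 4874/(-2837) = (-2004 + 3)/(47²) + 4874*(-1/2837) = -2001/2209 - 4874/2837 = -16443503/6266933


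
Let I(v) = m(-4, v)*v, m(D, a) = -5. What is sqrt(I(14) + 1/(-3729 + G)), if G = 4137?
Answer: I*sqrt(2913018)/204 ≈ 8.3665*I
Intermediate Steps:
I(v) = -5*v
sqrt(I(14) + 1/(-3729 + G)) = sqrt(-5*14 + 1/(-3729 + 4137)) = sqrt(-70 + 1/408) = sqrt(-28559/408) = I*sqrt(2913018)/204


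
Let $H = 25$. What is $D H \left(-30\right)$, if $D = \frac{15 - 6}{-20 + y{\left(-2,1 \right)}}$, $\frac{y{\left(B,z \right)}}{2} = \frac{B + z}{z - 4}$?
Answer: $\frac{10125}{29} \approx 349.14$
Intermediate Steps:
$y{\left(B,z \right)} = \frac{2 \left(B + z\right)}{-4 + z}$ ($y{\left(B,z \right)} = 2 \frac{B + z}{z - 4} = 2 \frac{B + z}{-4 + z} = \frac{2 \left(B + z\right)}{-4 + z}$)
$D = - \frac{27}{58}$ ($D = \frac{15 - 6}{-20 + \frac{2 \left(-2 + 1\right)}{-4 + 1}} = \frac{9}{-20 + 2 \frac{1}{-3} \left(-1\right)} = \frac{9}{-20 + 2 \left(- \frac{1}{3}\right) \left(-1\right)} = \frac{9}{-20 + \frac{2}{3}} = \frac{9}{- \frac{58}{3}} = 9 \left(- \frac{3}{58}\right) = - \frac{27}{58} \approx -0.46552$)
$D H \left(-30\right) = \left(- \frac{27}{58}\right) 25 \left(-30\right) = \left(- \frac{675}{58}\right) \left(-30\right) = \frac{10125}{29}$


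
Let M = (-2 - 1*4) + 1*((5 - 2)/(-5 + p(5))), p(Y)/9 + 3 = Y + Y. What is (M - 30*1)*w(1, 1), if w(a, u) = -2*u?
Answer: 2085/29 ≈ 71.896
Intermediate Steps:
p(Y) = -27 + 18*Y (p(Y) = -27 + 9*(Y + Y) = -27 + 9*(2*Y) = -27 + 18*Y)
M = -345/58 (M = (-2 - 1*4) + 1*((5 - 2)/(-5 + (-27 + 18*5))) = (-2 - 4) + 1*(3/(-5 + (-27 + 90))) = -6 + 1*(3/(-5 + 63)) = -6 + 1*(3/58) = -6 + 3/58 = -345/58 ≈ -5.9483)
(M - 30*1)*w(1, 1) = (-345/58 - 30*1)*(-2*1) = (-345/58 - 30)*(-2) = -2085/58*(-2) = 2085/29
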